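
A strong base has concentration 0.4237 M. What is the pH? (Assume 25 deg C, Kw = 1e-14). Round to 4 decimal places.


A strong base dissociates completely, so [OH-] equals the given concentration.
pOH = -log10([OH-]) = -log10(0.4237) = 0.372942
pH = 14 - pOH = 14 - 0.372942
pH = 13.627058, rounded to 4 dp:

13.6271


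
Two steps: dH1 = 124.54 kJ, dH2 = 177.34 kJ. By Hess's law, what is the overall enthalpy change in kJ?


Hess's law: enthalpy is a state function, so add the step enthalpies.
dH_total = dH1 + dH2 = 124.54 + (177.34)
dH_total = 301.88 kJ:

301.88 kJ


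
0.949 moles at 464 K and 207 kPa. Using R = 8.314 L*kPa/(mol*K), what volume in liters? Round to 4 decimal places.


PV = nRT, solve for V = nRT / P.
nRT = 0.949 * 8.314 * 464 = 3660.9535
V = 3660.9535 / 207
V = 17.6857657 L, rounded to 4 dp:

17.6858 L


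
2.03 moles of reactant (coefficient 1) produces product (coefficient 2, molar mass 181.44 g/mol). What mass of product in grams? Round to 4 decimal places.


Use the coefficient ratio to convert reactant moles to product moles, then multiply by the product's molar mass.
moles_P = moles_R * (coeff_P / coeff_R) = 2.03 * (2/1) = 4.06
mass_P = moles_P * M_P = 4.06 * 181.44
mass_P = 736.6464 g, rounded to 4 dp:

736.6464 g


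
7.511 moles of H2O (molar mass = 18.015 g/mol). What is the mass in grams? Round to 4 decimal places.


mass = n * M
mass = 7.511 * 18.015
mass = 135.310665 g, rounded to 4 dp:

135.3107 g


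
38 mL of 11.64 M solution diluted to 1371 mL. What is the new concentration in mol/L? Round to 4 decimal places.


Dilution: M1*V1 = M2*V2, solve for M2.
M2 = M1*V1 / V2
M2 = 11.64 * 38 / 1371
M2 = 442.32 / 1371
M2 = 0.32262582 mol/L, rounded to 4 dp:

0.3226 mol/L


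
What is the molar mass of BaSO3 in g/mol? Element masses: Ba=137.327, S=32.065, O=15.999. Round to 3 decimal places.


M = sum(count * atomic_mass) over atoms.
M = 1*137.327 + 1*32.065 + 3*15.999
M = 137.327 + 32.065 + 47.997
M = 217.389 g/mol, rounded to 3 dp:

217.389 g/mol


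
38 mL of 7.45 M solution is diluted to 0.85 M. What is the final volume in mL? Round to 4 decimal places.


Dilution: M1*V1 = M2*V2, solve for V2.
V2 = M1*V1 / M2
V2 = 7.45 * 38 / 0.85
V2 = 283.1 / 0.85
V2 = 333.05882353 mL, rounded to 4 dp:

333.0588 mL


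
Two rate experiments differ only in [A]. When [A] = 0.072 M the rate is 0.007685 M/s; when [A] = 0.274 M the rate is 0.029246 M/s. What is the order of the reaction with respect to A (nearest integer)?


Rate is proportional to [A]^n, so rate2/rate1 = ([A]2/[A]1)^n. Take logs to solve for n.
rate2/rate1 = 0.029246 / 0.007685 = 3.8056
[A]2/[A]1 = 0.274 / 0.072 = 3.8056
n = ln(3.8056) / ln(3.8056) = 1.0
Nearest integer order:

1


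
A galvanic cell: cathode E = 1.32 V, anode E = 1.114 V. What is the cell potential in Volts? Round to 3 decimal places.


Standard cell potential: E_cell = E_cathode - E_anode.
E_cell = 1.32 - (1.114)
E_cell = 0.206 V, rounded to 3 dp:

0.206 V


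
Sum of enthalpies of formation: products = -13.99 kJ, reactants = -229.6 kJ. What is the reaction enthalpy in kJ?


dH_rxn = sum(dH_f products) - sum(dH_f reactants)
dH_rxn = -13.99 - (-229.6)
dH_rxn = 215.61 kJ:

215.61 kJ


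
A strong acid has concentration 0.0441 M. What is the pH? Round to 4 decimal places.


A strong acid dissociates completely, so [H+] equals the given concentration.
pH = -log10([H+]) = -log10(0.0441)
pH = 1.35556141, rounded to 4 dp:

1.3556


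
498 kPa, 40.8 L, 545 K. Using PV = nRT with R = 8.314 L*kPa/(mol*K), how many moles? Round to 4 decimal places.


PV = nRT, solve for n = PV / (RT).
PV = 498 * 40.8 = 20318.4
RT = 8.314 * 545 = 4531.13
n = 20318.4 / 4531.13
n = 4.48417944 mol, rounded to 4 dp:

4.4842 mol


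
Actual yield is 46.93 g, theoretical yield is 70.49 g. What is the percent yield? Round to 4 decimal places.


% yield = 100 * actual / theoretical
% yield = 100 * 46.93 / 70.49
% yield = 66.57681941 %, rounded to 4 dp:

66.5768 %


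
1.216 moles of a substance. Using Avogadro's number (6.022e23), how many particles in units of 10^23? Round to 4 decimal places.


N = n * NA, then divide by 1e23 for the requested units.
N / 1e23 = n * 6.022
N / 1e23 = 1.216 * 6.022
N / 1e23 = 7.322752, rounded to 4 dp:

7.3228


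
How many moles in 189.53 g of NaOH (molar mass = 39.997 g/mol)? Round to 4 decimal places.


n = mass / M
n = 189.53 / 39.997
n = 4.7386054 mol, rounded to 4 dp:

4.7386 mol


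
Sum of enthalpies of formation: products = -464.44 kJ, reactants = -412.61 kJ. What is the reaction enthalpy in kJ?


dH_rxn = sum(dH_f products) - sum(dH_f reactants)
dH_rxn = -464.44 - (-412.61)
dH_rxn = -51.83 kJ:

-51.83 kJ


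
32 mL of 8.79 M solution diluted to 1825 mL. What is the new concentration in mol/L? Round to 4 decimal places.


Dilution: M1*V1 = M2*V2, solve for M2.
M2 = M1*V1 / V2
M2 = 8.79 * 32 / 1825
M2 = 281.28 / 1825
M2 = 0.15412603 mol/L, rounded to 4 dp:

0.1541 mol/L


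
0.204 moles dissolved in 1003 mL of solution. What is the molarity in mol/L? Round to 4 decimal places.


Convert volume to liters: V_L = V_mL / 1000.
V_L = 1003 / 1000 = 1.003 L
M = n / V_L = 0.204 / 1.003
M = 0.20338983 mol/L, rounded to 4 dp:

0.2034 mol/L


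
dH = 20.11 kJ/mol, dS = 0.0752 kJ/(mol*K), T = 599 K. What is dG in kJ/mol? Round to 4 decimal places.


Gibbs: dG = dH - T*dS (consistent units, dS already in kJ/(mol*K)).
T*dS = 599 * 0.0752 = 45.0448
dG = 20.11 - (45.0448)
dG = -24.9348 kJ/mol, rounded to 4 dp:

-24.9348 kJ/mol


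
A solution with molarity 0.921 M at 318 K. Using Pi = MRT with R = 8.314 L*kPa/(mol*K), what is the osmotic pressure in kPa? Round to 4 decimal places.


Osmotic pressure (van't Hoff): Pi = M*R*T.
RT = 8.314 * 318 = 2643.852
Pi = 0.921 * 2643.852
Pi = 2434.987692 kPa, rounded to 4 dp:

2434.9877 kPa


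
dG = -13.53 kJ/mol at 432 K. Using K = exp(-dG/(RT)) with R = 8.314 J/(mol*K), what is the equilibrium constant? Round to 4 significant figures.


dG is in kJ/mol; multiply by 1000 to match R in J/(mol*K).
RT = 8.314 * 432 = 3591.648 J/mol
exponent = -dG*1000 / (RT) = -(-13.53*1000) / 3591.648 = 3.76707294
K = exp(3.76707294)
K = 43.253274, rounded to 4 significant figures:

43.25


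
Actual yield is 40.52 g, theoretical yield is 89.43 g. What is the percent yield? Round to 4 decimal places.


% yield = 100 * actual / theoretical
% yield = 100 * 40.52 / 89.43
% yield = 45.30918036 %, rounded to 4 dp:

45.3092 %


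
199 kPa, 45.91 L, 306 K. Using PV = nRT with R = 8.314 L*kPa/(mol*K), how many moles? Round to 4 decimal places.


PV = nRT, solve for n = PV / (RT).
PV = 199 * 45.91 = 9136.09
RT = 8.314 * 306 = 2544.084
n = 9136.09 / 2544.084
n = 3.59111177 mol, rounded to 4 dp:

3.5911 mol


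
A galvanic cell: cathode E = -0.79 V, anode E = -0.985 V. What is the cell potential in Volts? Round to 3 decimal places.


Standard cell potential: E_cell = E_cathode - E_anode.
E_cell = -0.79 - (-0.985)
E_cell = 0.195 V, rounded to 3 dp:

0.195 V


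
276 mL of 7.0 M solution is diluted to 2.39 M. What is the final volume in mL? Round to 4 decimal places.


Dilution: M1*V1 = M2*V2, solve for V2.
V2 = M1*V1 / M2
V2 = 7.0 * 276 / 2.39
V2 = 1932.0 / 2.39
V2 = 808.36820084 mL, rounded to 4 dp:

808.3682 mL


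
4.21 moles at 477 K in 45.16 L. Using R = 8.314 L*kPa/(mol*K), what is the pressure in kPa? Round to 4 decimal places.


PV = nRT, solve for P = nRT / V.
nRT = 4.21 * 8.314 * 477 = 16695.9254
P = 16695.9254 / 45.16
P = 369.70605403 kPa, rounded to 4 dp:

369.7061 kPa


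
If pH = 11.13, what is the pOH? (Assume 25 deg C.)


At 25 deg C, pH + pOH = 14.
pOH = 14 - pH = 14 - 11.13
pOH = 2.87:

2.87


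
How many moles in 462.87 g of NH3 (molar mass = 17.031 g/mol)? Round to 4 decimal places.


n = mass / M
n = 462.87 / 17.031
n = 27.17808702 mol, rounded to 4 dp:

27.1781 mol


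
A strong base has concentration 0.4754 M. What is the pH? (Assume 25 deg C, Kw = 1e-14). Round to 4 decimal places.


A strong base dissociates completely, so [OH-] equals the given concentration.
pOH = -log10([OH-]) = -log10(0.4754) = 0.322941
pH = 14 - pOH = 14 - 0.322941
pH = 13.677059, rounded to 4 dp:

13.6771


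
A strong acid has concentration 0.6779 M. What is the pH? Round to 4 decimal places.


A strong acid dissociates completely, so [H+] equals the given concentration.
pH = -log10([H+]) = -log10(0.6779)
pH = 0.16883437, rounded to 4 dp:

0.1688


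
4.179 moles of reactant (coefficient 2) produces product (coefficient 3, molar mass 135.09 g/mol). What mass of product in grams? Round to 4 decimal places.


Use the coefficient ratio to convert reactant moles to product moles, then multiply by the product's molar mass.
moles_P = moles_R * (coeff_P / coeff_R) = 4.179 * (3/2) = 6.2685
mass_P = moles_P * M_P = 6.2685 * 135.09
mass_P = 846.811665 g, rounded to 4 dp:

846.8117 g


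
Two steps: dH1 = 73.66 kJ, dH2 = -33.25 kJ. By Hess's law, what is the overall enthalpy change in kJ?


Hess's law: enthalpy is a state function, so add the step enthalpies.
dH_total = dH1 + dH2 = 73.66 + (-33.25)
dH_total = 40.41 kJ:

40.41 kJ


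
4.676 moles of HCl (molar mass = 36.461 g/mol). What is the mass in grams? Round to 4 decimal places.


mass = n * M
mass = 4.676 * 36.461
mass = 170.491636 g, rounded to 4 dp:

170.4916 g


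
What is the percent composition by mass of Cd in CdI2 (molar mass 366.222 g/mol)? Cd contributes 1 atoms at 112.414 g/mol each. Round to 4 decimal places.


pct = 100 * (n_elem * M_elem) / M_total
mass_contribution = 1 * 112.414 = 112.414 g/mol
pct = 100 * 112.414 / 366.222
pct = 30.69558901 %, rounded to 4 dp:

30.6956 %


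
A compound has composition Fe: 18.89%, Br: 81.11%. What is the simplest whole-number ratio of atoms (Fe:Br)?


Assume 100 g of compound, divide each mass% by atomic mass to get moles, then normalize by the smallest to get a raw atom ratio.
Moles per 100 g: Fe: 18.89/55.845 = 0.3383, Br: 81.11/79.904 = 1.0151
Raw ratio (divide by min = 0.3383): Fe: 1.0, Br: 3.001
Multiply by 1 to clear fractions: Fe: 1.0 ~= 1, Br: 3.001 ~= 3
Reduce by GCD to get the simplest whole-number ratio:

1:3


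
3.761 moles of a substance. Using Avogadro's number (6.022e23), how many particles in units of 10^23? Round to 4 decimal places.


N = n * NA, then divide by 1e23 for the requested units.
N / 1e23 = n * 6.022
N / 1e23 = 3.761 * 6.022
N / 1e23 = 22.648742, rounded to 4 dp:

22.6487


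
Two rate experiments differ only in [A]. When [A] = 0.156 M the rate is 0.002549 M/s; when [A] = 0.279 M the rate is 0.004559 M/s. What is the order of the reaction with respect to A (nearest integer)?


Rate is proportional to [A]^n, so rate2/rate1 = ([A]2/[A]1)^n. Take logs to solve for n.
rate2/rate1 = 0.004559 / 0.002549 = 1.7885
[A]2/[A]1 = 0.279 / 0.156 = 1.7885
n = ln(1.7885) / ln(1.7885) = 1.0
Nearest integer order:

1


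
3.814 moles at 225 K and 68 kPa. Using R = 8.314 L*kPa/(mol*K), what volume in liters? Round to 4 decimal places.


PV = nRT, solve for V = nRT / P.
nRT = 3.814 * 8.314 * 225 = 7134.6591
V = 7134.6591 / 68
V = 104.92145735 L, rounded to 4 dp:

104.9215 L


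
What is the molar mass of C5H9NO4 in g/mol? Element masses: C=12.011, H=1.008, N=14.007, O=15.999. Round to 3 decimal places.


M = sum(count * atomic_mass) over atoms.
M = 5*12.011 + 9*1.008 + 1*14.007 + 4*15.999
M = 60.055 + 9.072 + 14.007 + 63.996
M = 147.13 g/mol, rounded to 3 dp:

147.130 g/mol


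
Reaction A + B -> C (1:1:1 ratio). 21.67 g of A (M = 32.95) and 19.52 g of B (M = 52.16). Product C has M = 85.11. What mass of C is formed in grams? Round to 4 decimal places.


Find moles of each reactant; the smaller value is the limiting reagent in a 1:1:1 reaction, so moles_C equals moles of the limiter.
n_A = mass_A / M_A = 21.67 / 32.95 = 0.657663 mol
n_B = mass_B / M_B = 19.52 / 52.16 = 0.374233 mol
Limiting reagent: B (smaller), n_limiting = 0.374233 mol
mass_C = n_limiting * M_C = 0.374233 * 85.11
mass_C = 31.85097063 g, rounded to 4 dp:

31.8510 g


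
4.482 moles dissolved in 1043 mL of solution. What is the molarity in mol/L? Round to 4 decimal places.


Convert volume to liters: V_L = V_mL / 1000.
V_L = 1043 / 1000 = 1.043 L
M = n / V_L = 4.482 / 1.043
M = 4.29721956 mol/L, rounded to 4 dp:

4.2972 mol/L


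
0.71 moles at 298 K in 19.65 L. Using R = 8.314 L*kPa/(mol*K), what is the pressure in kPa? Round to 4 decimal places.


PV = nRT, solve for P = nRT / V.
nRT = 0.71 * 8.314 * 298 = 1759.0761
P = 1759.0761 / 19.65
P = 89.52041221 kPa, rounded to 4 dp:

89.5204 kPa


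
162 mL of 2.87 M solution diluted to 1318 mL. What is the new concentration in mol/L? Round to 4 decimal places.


Dilution: M1*V1 = M2*V2, solve for M2.
M2 = M1*V1 / V2
M2 = 2.87 * 162 / 1318
M2 = 464.94 / 1318
M2 = 0.35276176 mol/L, rounded to 4 dp:

0.3528 mol/L


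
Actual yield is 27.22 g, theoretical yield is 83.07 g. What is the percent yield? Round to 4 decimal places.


% yield = 100 * actual / theoretical
% yield = 100 * 27.22 / 83.07
% yield = 32.76754544 %, rounded to 4 dp:

32.7675 %


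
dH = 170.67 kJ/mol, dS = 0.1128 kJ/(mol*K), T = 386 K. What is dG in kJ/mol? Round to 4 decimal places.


Gibbs: dG = dH - T*dS (consistent units, dS already in kJ/(mol*K)).
T*dS = 386 * 0.1128 = 43.5408
dG = 170.67 - (43.5408)
dG = 127.1292 kJ/mol, rounded to 4 dp:

127.1292 kJ/mol


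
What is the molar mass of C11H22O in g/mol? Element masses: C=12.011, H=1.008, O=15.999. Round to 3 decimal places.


M = sum(count * atomic_mass) over atoms.
M = 11*12.011 + 22*1.008 + 1*15.999
M = 132.121 + 22.176 + 15.999
M = 170.296 g/mol, rounded to 3 dp:

170.296 g/mol


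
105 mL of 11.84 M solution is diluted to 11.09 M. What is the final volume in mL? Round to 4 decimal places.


Dilution: M1*V1 = M2*V2, solve for V2.
V2 = M1*V1 / M2
V2 = 11.84 * 105 / 11.09
V2 = 1243.2 / 11.09
V2 = 112.10099188 mL, rounded to 4 dp:

112.1010 mL


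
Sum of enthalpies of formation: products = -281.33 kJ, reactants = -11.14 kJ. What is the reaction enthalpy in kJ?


dH_rxn = sum(dH_f products) - sum(dH_f reactants)
dH_rxn = -281.33 - (-11.14)
dH_rxn = -270.19 kJ:

-270.19 kJ


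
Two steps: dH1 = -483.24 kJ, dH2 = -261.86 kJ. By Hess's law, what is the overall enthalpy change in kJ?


Hess's law: enthalpy is a state function, so add the step enthalpies.
dH_total = dH1 + dH2 = -483.24 + (-261.86)
dH_total = -745.1 kJ:

-745.10 kJ


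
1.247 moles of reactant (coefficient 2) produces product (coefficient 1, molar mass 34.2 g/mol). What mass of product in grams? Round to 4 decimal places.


Use the coefficient ratio to convert reactant moles to product moles, then multiply by the product's molar mass.
moles_P = moles_R * (coeff_P / coeff_R) = 1.247 * (1/2) = 0.6235
mass_P = moles_P * M_P = 0.6235 * 34.2
mass_P = 21.3237 g, rounded to 4 dp:

21.3237 g


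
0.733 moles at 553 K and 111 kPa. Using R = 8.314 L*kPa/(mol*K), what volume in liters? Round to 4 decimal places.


PV = nRT, solve for V = nRT / P.
nRT = 0.733 * 8.314 * 553 = 3370.0716
V = 3370.0716 / 111
V = 30.36100541 L, rounded to 4 dp:

30.3610 L


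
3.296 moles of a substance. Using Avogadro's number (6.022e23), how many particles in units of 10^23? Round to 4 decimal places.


N = n * NA, then divide by 1e23 for the requested units.
N / 1e23 = n * 6.022
N / 1e23 = 3.296 * 6.022
N / 1e23 = 19.848512, rounded to 4 dp:

19.8485


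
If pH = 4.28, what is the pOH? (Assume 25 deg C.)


At 25 deg C, pH + pOH = 14.
pOH = 14 - pH = 14 - 4.28
pOH = 9.72:

9.72


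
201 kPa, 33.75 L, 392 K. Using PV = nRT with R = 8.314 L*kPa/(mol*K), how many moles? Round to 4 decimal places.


PV = nRT, solve for n = PV / (RT).
PV = 201 * 33.75 = 6783.75
RT = 8.314 * 392 = 3259.088
n = 6783.75 / 3259.088
n = 2.08148721 mol, rounded to 4 dp:

2.0815 mol


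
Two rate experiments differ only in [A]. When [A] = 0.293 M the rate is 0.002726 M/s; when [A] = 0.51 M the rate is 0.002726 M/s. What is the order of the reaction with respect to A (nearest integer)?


Rate is proportional to [A]^n, so rate2/rate1 = ([A]2/[A]1)^n. Take logs to solve for n.
rate2/rate1 = 0.002726 / 0.002726 = 1.0
[A]2/[A]1 = 0.51 / 0.293 = 1.7406
n = ln(1.0) / ln(1.7406) = 0.0
Nearest integer order:

0


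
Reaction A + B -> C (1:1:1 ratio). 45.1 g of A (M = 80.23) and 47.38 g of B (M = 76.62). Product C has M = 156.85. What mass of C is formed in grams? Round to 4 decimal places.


Find moles of each reactant; the smaller value is the limiting reagent in a 1:1:1 reaction, so moles_C equals moles of the limiter.
n_A = mass_A / M_A = 45.1 / 80.23 = 0.562134 mol
n_B = mass_B / M_B = 47.38 / 76.62 = 0.618376 mol
Limiting reagent: A (smaller), n_limiting = 0.562134 mol
mass_C = n_limiting * M_C = 0.562134 * 156.85
mass_C = 88.1707179 g, rounded to 4 dp:

88.1707 g


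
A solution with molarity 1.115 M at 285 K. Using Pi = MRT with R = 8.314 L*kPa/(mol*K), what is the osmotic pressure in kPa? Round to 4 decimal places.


Osmotic pressure (van't Hoff): Pi = M*R*T.
RT = 8.314 * 285 = 2369.49
Pi = 1.115 * 2369.49
Pi = 2641.98135 kPa, rounded to 4 dp:

2641.9814 kPa


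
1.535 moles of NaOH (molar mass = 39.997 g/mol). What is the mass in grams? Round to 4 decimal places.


mass = n * M
mass = 1.535 * 39.997
mass = 61.395395 g, rounded to 4 dp:

61.3954 g


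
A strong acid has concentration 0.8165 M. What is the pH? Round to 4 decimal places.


A strong acid dissociates completely, so [H+] equals the given concentration.
pH = -log10([H+]) = -log10(0.8165)
pH = 0.08804381, rounded to 4 dp:

0.0880


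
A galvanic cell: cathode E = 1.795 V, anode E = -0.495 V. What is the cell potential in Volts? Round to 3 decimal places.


Standard cell potential: E_cell = E_cathode - E_anode.
E_cell = 1.795 - (-0.495)
E_cell = 2.29 V, rounded to 3 dp:

2.290 V


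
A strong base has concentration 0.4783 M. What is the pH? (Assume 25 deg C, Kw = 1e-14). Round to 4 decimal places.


A strong base dissociates completely, so [OH-] equals the given concentration.
pOH = -log10([OH-]) = -log10(0.4783) = 0.3203
pH = 14 - pOH = 14 - 0.3203
pH = 13.6797, rounded to 4 dp:

13.6797


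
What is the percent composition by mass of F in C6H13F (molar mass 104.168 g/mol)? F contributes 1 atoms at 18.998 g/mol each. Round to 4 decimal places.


pct = 100 * (n_elem * M_elem) / M_total
mass_contribution = 1 * 18.998 = 18.998 g/mol
pct = 100 * 18.998 / 104.168
pct = 18.23784656 %, rounded to 4 dp:

18.2378 %


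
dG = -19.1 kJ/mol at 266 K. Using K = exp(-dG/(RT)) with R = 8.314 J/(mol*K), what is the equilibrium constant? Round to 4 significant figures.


dG is in kJ/mol; multiply by 1000 to match R in J/(mol*K).
RT = 8.314 * 266 = 2211.524 J/mol
exponent = -dG*1000 / (RT) = -(-19.1*1000) / 2211.524 = 8.63657821
K = exp(8.63657821)
K = 5634.0184, rounded to 4 significant figures:

5634


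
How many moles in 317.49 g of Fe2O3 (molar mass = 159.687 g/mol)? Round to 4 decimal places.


n = mass / M
n = 317.49 / 159.687
n = 1.98820192 mol, rounded to 4 dp:

1.9882 mol


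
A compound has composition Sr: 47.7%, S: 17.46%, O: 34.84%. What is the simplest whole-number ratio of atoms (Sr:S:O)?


Assume 100 g of compound, divide each mass% by atomic mass to get moles, then normalize by the smallest to get a raw atom ratio.
Moles per 100 g: Sr: 47.7/87.62 = 0.5444, S: 17.46/32.065 = 0.5445, O: 34.84/15.999 = 2.1776
Raw ratio (divide by min = 0.5444): Sr: 1.0, S: 1.0, O: 4.0
Multiply by 1 to clear fractions: Sr: 1.0 ~= 1, S: 1.0 ~= 1, O: 4.0 ~= 4
Reduce by GCD to get the simplest whole-number ratio:

1:1:4


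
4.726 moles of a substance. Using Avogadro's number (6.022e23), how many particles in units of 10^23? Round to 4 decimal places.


N = n * NA, then divide by 1e23 for the requested units.
N / 1e23 = n * 6.022
N / 1e23 = 4.726 * 6.022
N / 1e23 = 28.459972, rounded to 4 dp:

28.4600


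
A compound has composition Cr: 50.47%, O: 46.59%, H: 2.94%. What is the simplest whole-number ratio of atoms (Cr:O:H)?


Assume 100 g of compound, divide each mass% by atomic mass to get moles, then normalize by the smallest to get a raw atom ratio.
Moles per 100 g: Cr: 50.47/51.996 = 0.9707, O: 46.59/15.999 = 2.9121, H: 2.94/1.008 = 2.9167
Raw ratio (divide by min = 0.9707): Cr: 1.0, O: 3.0, H: 3.005
Multiply by 1 to clear fractions: Cr: 1.0 ~= 1, O: 3.0 ~= 3, H: 3.005 ~= 3
Reduce by GCD to get the simplest whole-number ratio:

1:3:3


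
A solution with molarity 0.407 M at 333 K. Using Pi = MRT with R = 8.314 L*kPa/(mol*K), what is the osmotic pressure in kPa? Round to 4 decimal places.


Osmotic pressure (van't Hoff): Pi = M*R*T.
RT = 8.314 * 333 = 2768.562
Pi = 0.407 * 2768.562
Pi = 1126.804734 kPa, rounded to 4 dp:

1126.8047 kPa


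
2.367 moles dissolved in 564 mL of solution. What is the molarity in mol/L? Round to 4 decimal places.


Convert volume to liters: V_L = V_mL / 1000.
V_L = 564 / 1000 = 0.564 L
M = n / V_L = 2.367 / 0.564
M = 4.19680851 mol/L, rounded to 4 dp:

4.1968 mol/L


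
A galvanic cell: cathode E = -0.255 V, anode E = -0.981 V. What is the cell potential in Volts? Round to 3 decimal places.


Standard cell potential: E_cell = E_cathode - E_anode.
E_cell = -0.255 - (-0.981)
E_cell = 0.726 V, rounded to 3 dp:

0.726 V


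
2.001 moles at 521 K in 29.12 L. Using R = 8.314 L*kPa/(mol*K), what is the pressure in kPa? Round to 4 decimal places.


PV = nRT, solve for P = nRT / V.
nRT = 2.001 * 8.314 * 521 = 8667.5196
P = 8667.5196 / 29.12
P = 297.64833791 kPa, rounded to 4 dp:

297.6483 kPa


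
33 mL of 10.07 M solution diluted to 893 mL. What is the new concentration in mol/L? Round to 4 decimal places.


Dilution: M1*V1 = M2*V2, solve for M2.
M2 = M1*V1 / V2
M2 = 10.07 * 33 / 893
M2 = 332.31 / 893
M2 = 0.37212766 mol/L, rounded to 4 dp:

0.3721 mol/L


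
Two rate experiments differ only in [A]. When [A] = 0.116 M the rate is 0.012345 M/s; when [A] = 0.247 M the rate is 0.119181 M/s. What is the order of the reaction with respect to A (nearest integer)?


Rate is proportional to [A]^n, so rate2/rate1 = ([A]2/[A]1)^n. Take logs to solve for n.
rate2/rate1 = 0.119181 / 0.012345 = 9.6542
[A]2/[A]1 = 0.247 / 0.116 = 2.1293
n = ln(9.6542) / ln(2.1293) = 3.0
Nearest integer order:

3


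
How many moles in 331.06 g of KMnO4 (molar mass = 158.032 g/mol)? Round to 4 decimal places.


n = mass / M
n = 331.06 / 158.032
n = 2.09489217 mol, rounded to 4 dp:

2.0949 mol


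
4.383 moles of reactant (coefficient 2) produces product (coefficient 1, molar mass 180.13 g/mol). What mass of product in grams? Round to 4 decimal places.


Use the coefficient ratio to convert reactant moles to product moles, then multiply by the product's molar mass.
moles_P = moles_R * (coeff_P / coeff_R) = 4.383 * (1/2) = 2.1915
mass_P = moles_P * M_P = 2.1915 * 180.13
mass_P = 394.754895 g, rounded to 4 dp:

394.7549 g


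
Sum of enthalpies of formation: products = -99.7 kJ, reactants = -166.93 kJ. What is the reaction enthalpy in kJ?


dH_rxn = sum(dH_f products) - sum(dH_f reactants)
dH_rxn = -99.7 - (-166.93)
dH_rxn = 67.23 kJ:

67.23 kJ


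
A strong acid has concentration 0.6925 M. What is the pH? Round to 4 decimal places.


A strong acid dissociates completely, so [H+] equals the given concentration.
pH = -log10([H+]) = -log10(0.6925)
pH = 0.15958022, rounded to 4 dp:

0.1596


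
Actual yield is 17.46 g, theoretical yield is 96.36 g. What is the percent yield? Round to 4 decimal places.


% yield = 100 * actual / theoretical
% yield = 100 * 17.46 / 96.36
% yield = 18.11955168 %, rounded to 4 dp:

18.1196 %


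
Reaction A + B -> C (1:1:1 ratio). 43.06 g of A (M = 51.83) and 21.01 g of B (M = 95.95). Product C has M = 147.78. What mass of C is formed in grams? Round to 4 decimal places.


Find moles of each reactant; the smaller value is the limiting reagent in a 1:1:1 reaction, so moles_C equals moles of the limiter.
n_A = mass_A / M_A = 43.06 / 51.83 = 0.830793 mol
n_B = mass_B / M_B = 21.01 / 95.95 = 0.218968 mol
Limiting reagent: B (smaller), n_limiting = 0.218968 mol
mass_C = n_limiting * M_C = 0.218968 * 147.78
mass_C = 32.35909104 g, rounded to 4 dp:

32.3591 g


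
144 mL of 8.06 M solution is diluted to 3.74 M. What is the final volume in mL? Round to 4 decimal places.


Dilution: M1*V1 = M2*V2, solve for V2.
V2 = M1*V1 / M2
V2 = 8.06 * 144 / 3.74
V2 = 1160.64 / 3.74
V2 = 310.3315508 mL, rounded to 4 dp:

310.3316 mL


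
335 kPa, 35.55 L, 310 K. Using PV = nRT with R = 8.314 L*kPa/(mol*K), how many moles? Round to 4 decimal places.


PV = nRT, solve for n = PV / (RT).
PV = 335 * 35.55 = 11909.25
RT = 8.314 * 310 = 2577.34
n = 11909.25 / 2577.34
n = 4.6207524 mol, rounded to 4 dp:

4.6208 mol


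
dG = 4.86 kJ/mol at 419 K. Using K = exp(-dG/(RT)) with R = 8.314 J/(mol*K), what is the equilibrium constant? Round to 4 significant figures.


dG is in kJ/mol; multiply by 1000 to match R in J/(mol*K).
RT = 8.314 * 419 = 3483.566 J/mol
exponent = -dG*1000 / (RT) = -(4.86*1000) / 3483.566 = -1.39512212
K = exp(-1.39512212)
K = 0.24780277, rounded to 4 significant figures:

0.2478


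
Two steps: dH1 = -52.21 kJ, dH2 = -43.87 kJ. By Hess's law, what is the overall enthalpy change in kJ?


Hess's law: enthalpy is a state function, so add the step enthalpies.
dH_total = dH1 + dH2 = -52.21 + (-43.87)
dH_total = -96.08 kJ:

-96.08 kJ


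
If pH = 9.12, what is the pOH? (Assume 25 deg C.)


At 25 deg C, pH + pOH = 14.
pOH = 14 - pH = 14 - 9.12
pOH = 4.88:

4.88


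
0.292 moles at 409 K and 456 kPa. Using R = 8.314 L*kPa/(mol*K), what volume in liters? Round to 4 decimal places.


PV = nRT, solve for V = nRT / P.
nRT = 0.292 * 8.314 * 409 = 992.9244
V = 992.9244 / 456
V = 2.17746579 L, rounded to 4 dp:

2.1775 L


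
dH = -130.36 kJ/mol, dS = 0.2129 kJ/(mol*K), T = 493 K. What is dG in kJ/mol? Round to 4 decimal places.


Gibbs: dG = dH - T*dS (consistent units, dS already in kJ/(mol*K)).
T*dS = 493 * 0.2129 = 104.9597
dG = -130.36 - (104.9597)
dG = -235.3197 kJ/mol, rounded to 4 dp:

-235.3197 kJ/mol


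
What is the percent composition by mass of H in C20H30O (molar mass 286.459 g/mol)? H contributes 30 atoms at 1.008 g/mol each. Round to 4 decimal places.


pct = 100 * (n_elem * M_elem) / M_total
mass_contribution = 30 * 1.008 = 30.24 g/mol
pct = 100 * 30.24 / 286.459
pct = 10.55648452 %, rounded to 4 dp:

10.5565 %


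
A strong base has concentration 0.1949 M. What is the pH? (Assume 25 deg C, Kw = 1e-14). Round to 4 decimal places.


A strong base dissociates completely, so [OH-] equals the given concentration.
pOH = -log10([OH-]) = -log10(0.1949) = 0.710188
pH = 14 - pOH = 14 - 0.710188
pH = 13.289812, rounded to 4 dp:

13.2898


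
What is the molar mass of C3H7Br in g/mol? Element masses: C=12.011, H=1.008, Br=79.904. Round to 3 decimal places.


M = sum(count * atomic_mass) over atoms.
M = 3*12.011 + 7*1.008 + 1*79.904
M = 36.033 + 7.056 + 79.904
M = 122.993 g/mol, rounded to 3 dp:

122.993 g/mol


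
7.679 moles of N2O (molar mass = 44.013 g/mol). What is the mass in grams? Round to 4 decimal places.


mass = n * M
mass = 7.679 * 44.013
mass = 337.975827 g, rounded to 4 dp:

337.9758 g


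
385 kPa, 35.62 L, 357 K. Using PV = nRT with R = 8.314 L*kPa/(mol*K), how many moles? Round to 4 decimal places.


PV = nRT, solve for n = PV / (RT).
PV = 385 * 35.62 = 13713.7
RT = 8.314 * 357 = 2968.098
n = 13713.7 / 2968.098
n = 4.62036631 mol, rounded to 4 dp:

4.6204 mol


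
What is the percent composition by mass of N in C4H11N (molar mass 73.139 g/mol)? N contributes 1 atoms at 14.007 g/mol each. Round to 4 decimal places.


pct = 100 * (n_elem * M_elem) / M_total
mass_contribution = 1 * 14.007 = 14.007 g/mol
pct = 100 * 14.007 / 73.139
pct = 19.15120524 %, rounded to 4 dp:

19.1512 %


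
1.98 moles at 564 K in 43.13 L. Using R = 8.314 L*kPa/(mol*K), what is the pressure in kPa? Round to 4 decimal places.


PV = nRT, solve for P = nRT / V.
nRT = 1.98 * 8.314 * 564 = 9284.4101
P = 9284.4101 / 43.13
P = 215.26571064 kPa, rounded to 4 dp:

215.2657 kPa


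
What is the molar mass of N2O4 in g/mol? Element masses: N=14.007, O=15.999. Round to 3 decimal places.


M = sum(count * atomic_mass) over atoms.
M = 2*14.007 + 4*15.999
M = 28.014 + 63.996
M = 92.01 g/mol, rounded to 3 dp:

92.010 g/mol


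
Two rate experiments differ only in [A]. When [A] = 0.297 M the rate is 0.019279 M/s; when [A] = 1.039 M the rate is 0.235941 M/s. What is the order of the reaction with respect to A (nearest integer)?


Rate is proportional to [A]^n, so rate2/rate1 = ([A]2/[A]1)^n. Take logs to solve for n.
rate2/rate1 = 0.235941 / 0.019279 = 12.2382
[A]2/[A]1 = 1.039 / 0.297 = 3.4983
n = ln(12.2382) / ln(3.4983) = 2.0
Nearest integer order:

2


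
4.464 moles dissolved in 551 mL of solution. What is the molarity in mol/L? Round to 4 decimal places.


Convert volume to liters: V_L = V_mL / 1000.
V_L = 551 / 1000 = 0.551 L
M = n / V_L = 4.464 / 0.551
M = 8.10163339 mol/L, rounded to 4 dp:

8.1016 mol/L


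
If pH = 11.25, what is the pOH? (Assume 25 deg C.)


At 25 deg C, pH + pOH = 14.
pOH = 14 - pH = 14 - 11.25
pOH = 2.75:

2.75


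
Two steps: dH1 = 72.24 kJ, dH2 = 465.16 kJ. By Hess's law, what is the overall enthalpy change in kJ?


Hess's law: enthalpy is a state function, so add the step enthalpies.
dH_total = dH1 + dH2 = 72.24 + (465.16)
dH_total = 537.4 kJ:

537.40 kJ


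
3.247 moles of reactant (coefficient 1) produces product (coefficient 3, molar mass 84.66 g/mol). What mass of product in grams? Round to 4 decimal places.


Use the coefficient ratio to convert reactant moles to product moles, then multiply by the product's molar mass.
moles_P = moles_R * (coeff_P / coeff_R) = 3.247 * (3/1) = 9.741
mass_P = moles_P * M_P = 9.741 * 84.66
mass_P = 824.67306 g, rounded to 4 dp:

824.6731 g


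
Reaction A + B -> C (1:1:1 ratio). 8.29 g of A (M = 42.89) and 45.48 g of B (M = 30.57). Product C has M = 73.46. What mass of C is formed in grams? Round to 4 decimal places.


Find moles of each reactant; the smaller value is the limiting reagent in a 1:1:1 reaction, so moles_C equals moles of the limiter.
n_A = mass_A / M_A = 8.29 / 42.89 = 0.193285 mol
n_B = mass_B / M_B = 45.48 / 30.57 = 1.487733 mol
Limiting reagent: A (smaller), n_limiting = 0.193285 mol
mass_C = n_limiting * M_C = 0.193285 * 73.46
mass_C = 14.1987161 g, rounded to 4 dp:

14.1987 g


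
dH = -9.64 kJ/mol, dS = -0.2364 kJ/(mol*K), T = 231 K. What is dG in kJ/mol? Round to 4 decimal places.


Gibbs: dG = dH - T*dS (consistent units, dS already in kJ/(mol*K)).
T*dS = 231 * -0.2364 = -54.6084
dG = -9.64 - (-54.6084)
dG = 44.9684 kJ/mol, rounded to 4 dp:

44.9684 kJ/mol


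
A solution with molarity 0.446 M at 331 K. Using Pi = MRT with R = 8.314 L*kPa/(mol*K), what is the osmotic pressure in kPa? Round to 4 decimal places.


Osmotic pressure (van't Hoff): Pi = M*R*T.
RT = 8.314 * 331 = 2751.934
Pi = 0.446 * 2751.934
Pi = 1227.362564 kPa, rounded to 4 dp:

1227.3626 kPa


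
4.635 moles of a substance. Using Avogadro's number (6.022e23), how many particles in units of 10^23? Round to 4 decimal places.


N = n * NA, then divide by 1e23 for the requested units.
N / 1e23 = n * 6.022
N / 1e23 = 4.635 * 6.022
N / 1e23 = 27.91197, rounded to 4 dp:

27.9120


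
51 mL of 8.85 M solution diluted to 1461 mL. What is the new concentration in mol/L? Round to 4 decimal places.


Dilution: M1*V1 = M2*V2, solve for M2.
M2 = M1*V1 / V2
M2 = 8.85 * 51 / 1461
M2 = 451.35 / 1461
M2 = 0.30893224 mol/L, rounded to 4 dp:

0.3089 mol/L


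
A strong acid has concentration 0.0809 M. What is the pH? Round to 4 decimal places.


A strong acid dissociates completely, so [H+] equals the given concentration.
pH = -log10([H+]) = -log10(0.0809)
pH = 1.09205148, rounded to 4 dp:

1.0921


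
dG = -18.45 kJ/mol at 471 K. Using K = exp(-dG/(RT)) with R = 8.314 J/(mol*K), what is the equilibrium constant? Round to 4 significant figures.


dG is in kJ/mol; multiply by 1000 to match R in J/(mol*K).
RT = 8.314 * 471 = 3915.894 J/mol
exponent = -dG*1000 / (RT) = -(-18.45*1000) / 3915.894 = 4.71156778
K = exp(4.71156778)
K = 111.2264, rounded to 4 significant figures:

111.2


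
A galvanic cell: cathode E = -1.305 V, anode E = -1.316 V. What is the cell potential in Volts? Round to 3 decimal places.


Standard cell potential: E_cell = E_cathode - E_anode.
E_cell = -1.305 - (-1.316)
E_cell = 0.011 V, rounded to 3 dp:

0.011 V


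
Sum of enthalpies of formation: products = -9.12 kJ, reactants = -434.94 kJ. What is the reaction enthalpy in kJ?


dH_rxn = sum(dH_f products) - sum(dH_f reactants)
dH_rxn = -9.12 - (-434.94)
dH_rxn = 425.82 kJ:

425.82 kJ


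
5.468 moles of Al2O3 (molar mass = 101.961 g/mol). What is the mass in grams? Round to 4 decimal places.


mass = n * M
mass = 5.468 * 101.961
mass = 557.522748 g, rounded to 4 dp:

557.5227 g


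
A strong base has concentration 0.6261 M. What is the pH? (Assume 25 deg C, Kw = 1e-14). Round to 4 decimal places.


A strong base dissociates completely, so [OH-] equals the given concentration.
pOH = -log10([OH-]) = -log10(0.6261) = 0.203356
pH = 14 - pOH = 14 - 0.203356
pH = 13.796644, rounded to 4 dp:

13.7966


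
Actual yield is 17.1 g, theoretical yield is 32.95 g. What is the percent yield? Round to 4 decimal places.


% yield = 100 * actual / theoretical
% yield = 100 * 17.1 / 32.95
% yield = 51.89681335 %, rounded to 4 dp:

51.8968 %


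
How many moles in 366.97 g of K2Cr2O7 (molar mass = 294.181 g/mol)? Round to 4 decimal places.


n = mass / M
n = 366.97 / 294.181
n = 1.2474293 mol, rounded to 4 dp:

1.2474 mol


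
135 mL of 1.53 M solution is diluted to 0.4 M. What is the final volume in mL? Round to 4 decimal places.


Dilution: M1*V1 = M2*V2, solve for V2.
V2 = M1*V1 / M2
V2 = 1.53 * 135 / 0.4
V2 = 206.55 / 0.4
V2 = 516.375 mL, rounded to 4 dp:

516.3750 mL


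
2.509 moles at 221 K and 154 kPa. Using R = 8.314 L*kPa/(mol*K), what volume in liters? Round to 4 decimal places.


PV = nRT, solve for V = nRT / P.
nRT = 2.509 * 8.314 * 221 = 4610.0215
V = 4610.0215 / 154
V = 29.93520455 L, rounded to 4 dp:

29.9352 L


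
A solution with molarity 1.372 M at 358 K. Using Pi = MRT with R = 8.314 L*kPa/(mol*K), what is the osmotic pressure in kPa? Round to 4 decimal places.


Osmotic pressure (van't Hoff): Pi = M*R*T.
RT = 8.314 * 358 = 2976.412
Pi = 1.372 * 2976.412
Pi = 4083.637264 kPa, rounded to 4 dp:

4083.6373 kPa


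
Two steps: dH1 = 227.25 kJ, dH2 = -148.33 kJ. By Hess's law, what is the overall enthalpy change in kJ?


Hess's law: enthalpy is a state function, so add the step enthalpies.
dH_total = dH1 + dH2 = 227.25 + (-148.33)
dH_total = 78.92 kJ:

78.92 kJ


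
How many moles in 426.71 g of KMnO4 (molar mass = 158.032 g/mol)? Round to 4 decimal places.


n = mass / M
n = 426.71 / 158.032
n = 2.70014934 mol, rounded to 4 dp:

2.7001 mol


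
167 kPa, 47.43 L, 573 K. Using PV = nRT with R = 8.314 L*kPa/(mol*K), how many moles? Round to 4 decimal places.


PV = nRT, solve for n = PV / (RT).
PV = 167 * 47.43 = 7920.81
RT = 8.314 * 573 = 4763.922
n = 7920.81 / 4763.922
n = 1.66266576 mol, rounded to 4 dp:

1.6627 mol


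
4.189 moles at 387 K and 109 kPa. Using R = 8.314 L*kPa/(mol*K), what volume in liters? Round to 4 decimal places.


PV = nRT, solve for V = nRT / P.
nRT = 4.189 * 8.314 * 387 = 13478.1829
V = 13478.1829 / 109
V = 123.65305413 L, rounded to 4 dp:

123.6531 L


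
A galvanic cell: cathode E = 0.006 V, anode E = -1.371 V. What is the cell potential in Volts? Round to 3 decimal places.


Standard cell potential: E_cell = E_cathode - E_anode.
E_cell = 0.006 - (-1.371)
E_cell = 1.377 V, rounded to 3 dp:

1.377 V


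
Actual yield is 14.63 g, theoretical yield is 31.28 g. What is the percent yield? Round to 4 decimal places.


% yield = 100 * actual / theoretical
% yield = 100 * 14.63 / 31.28
% yield = 46.77109974 %, rounded to 4 dp:

46.7711 %


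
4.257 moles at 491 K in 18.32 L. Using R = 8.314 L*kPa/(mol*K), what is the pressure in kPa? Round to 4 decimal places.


PV = nRT, solve for P = nRT / V.
nRT = 4.257 * 8.314 * 491 = 17377.8147
P = 17377.8147 / 18.32
P = 948.5706714 kPa, rounded to 4 dp:

948.5707 kPa


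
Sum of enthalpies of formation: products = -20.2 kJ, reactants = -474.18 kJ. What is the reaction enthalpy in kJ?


dH_rxn = sum(dH_f products) - sum(dH_f reactants)
dH_rxn = -20.2 - (-474.18)
dH_rxn = 453.98 kJ:

453.98 kJ


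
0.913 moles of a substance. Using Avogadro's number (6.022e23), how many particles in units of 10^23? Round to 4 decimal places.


N = n * NA, then divide by 1e23 for the requested units.
N / 1e23 = n * 6.022
N / 1e23 = 0.913 * 6.022
N / 1e23 = 5.498086, rounded to 4 dp:

5.4981


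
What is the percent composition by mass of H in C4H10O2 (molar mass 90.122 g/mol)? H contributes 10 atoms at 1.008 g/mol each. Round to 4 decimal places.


pct = 100 * (n_elem * M_elem) / M_total
mass_contribution = 10 * 1.008 = 10.08 g/mol
pct = 100 * 10.08 / 90.122
pct = 11.18483833 %, rounded to 4 dp:

11.1848 %


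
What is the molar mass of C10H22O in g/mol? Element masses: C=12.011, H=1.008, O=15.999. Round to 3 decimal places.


M = sum(count * atomic_mass) over atoms.
M = 10*12.011 + 22*1.008 + 1*15.999
M = 120.11 + 22.176 + 15.999
M = 158.285 g/mol, rounded to 3 dp:

158.285 g/mol


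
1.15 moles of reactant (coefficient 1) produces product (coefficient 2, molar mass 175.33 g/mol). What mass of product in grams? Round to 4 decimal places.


Use the coefficient ratio to convert reactant moles to product moles, then multiply by the product's molar mass.
moles_P = moles_R * (coeff_P / coeff_R) = 1.15 * (2/1) = 2.3
mass_P = moles_P * M_P = 2.3 * 175.33
mass_P = 403.259 g, rounded to 4 dp:

403.2590 g


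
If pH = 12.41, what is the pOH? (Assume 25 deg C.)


At 25 deg C, pH + pOH = 14.
pOH = 14 - pH = 14 - 12.41
pOH = 1.59:

1.59


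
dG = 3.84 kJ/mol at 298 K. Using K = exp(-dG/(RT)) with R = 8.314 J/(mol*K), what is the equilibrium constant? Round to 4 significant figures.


dG is in kJ/mol; multiply by 1000 to match R in J/(mol*K).
RT = 8.314 * 298 = 2477.572 J/mol
exponent = -dG*1000 / (RT) = -(3.84*1000) / 2477.572 = -1.5499045
K = exp(-1.5499045)
K = 0.21226824, rounded to 4 significant figures:

0.2123


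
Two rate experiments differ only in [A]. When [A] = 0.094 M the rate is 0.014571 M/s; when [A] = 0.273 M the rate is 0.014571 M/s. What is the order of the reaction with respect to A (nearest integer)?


Rate is proportional to [A]^n, so rate2/rate1 = ([A]2/[A]1)^n. Take logs to solve for n.
rate2/rate1 = 0.014571 / 0.014571 = 1.0
[A]2/[A]1 = 0.273 / 0.094 = 2.9043
n = ln(1.0) / ln(2.9043) = 0.0
Nearest integer order:

0


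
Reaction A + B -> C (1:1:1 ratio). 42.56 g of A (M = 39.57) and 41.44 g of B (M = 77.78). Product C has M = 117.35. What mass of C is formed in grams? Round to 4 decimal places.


Find moles of each reactant; the smaller value is the limiting reagent in a 1:1:1 reaction, so moles_C equals moles of the limiter.
n_A = mass_A / M_A = 42.56 / 39.57 = 1.075562 mol
n_B = mass_B / M_B = 41.44 / 77.78 = 0.532785 mol
Limiting reagent: B (smaller), n_limiting = 0.532785 mol
mass_C = n_limiting * M_C = 0.532785 * 117.35
mass_C = 62.52231975 g, rounded to 4 dp:

62.5223 g


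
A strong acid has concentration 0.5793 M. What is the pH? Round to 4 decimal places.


A strong acid dissociates completely, so [H+] equals the given concentration.
pH = -log10([H+]) = -log10(0.5793)
pH = 0.23709647, rounded to 4 dp:

0.2371


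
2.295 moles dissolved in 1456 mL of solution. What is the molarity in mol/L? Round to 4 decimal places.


Convert volume to liters: V_L = V_mL / 1000.
V_L = 1456 / 1000 = 1.456 L
M = n / V_L = 2.295 / 1.456
M = 1.57623626 mol/L, rounded to 4 dp:

1.5762 mol/L
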